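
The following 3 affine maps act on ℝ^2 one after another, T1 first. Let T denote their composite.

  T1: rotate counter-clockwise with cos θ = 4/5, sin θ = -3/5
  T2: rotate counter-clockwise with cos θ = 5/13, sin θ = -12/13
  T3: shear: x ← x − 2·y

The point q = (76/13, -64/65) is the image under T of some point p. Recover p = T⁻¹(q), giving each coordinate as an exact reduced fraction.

p = (0, 4)

T1 = [4/5 3/5 0; -3/5 4/5 0; 0 0 1]
T2·T1 = [-16/65 63/65 0; -63/65 -16/65 0; 0 0 1]
T3·…·T1 = [22/13 19/13 0; -63/65 -16/65 0; 0 0 1]
det M = 1; M⁻¹ = [-16/65 -19/13 0; 63/65 22/13 0; 0 0 1]
M⁻¹ · (76/13, -64/65)ᵀ = (0, 4)ᵀ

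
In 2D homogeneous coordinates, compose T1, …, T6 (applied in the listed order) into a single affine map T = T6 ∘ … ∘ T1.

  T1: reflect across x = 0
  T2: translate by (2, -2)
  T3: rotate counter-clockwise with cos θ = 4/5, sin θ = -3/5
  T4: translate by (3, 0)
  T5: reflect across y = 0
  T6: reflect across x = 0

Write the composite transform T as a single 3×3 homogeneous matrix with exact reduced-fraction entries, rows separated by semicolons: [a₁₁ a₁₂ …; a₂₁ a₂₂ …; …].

T = [4/5 -3/5 -17/5; -3/5 -4/5 14/5; 0 0 1]

T1 = [-1 0 0; 0 1 0; 0 0 1]
T2·T1 = [-1 0 2; 0 1 -2; 0 0 1]
T3·…·T1 = [-4/5 3/5 2/5; 3/5 4/5 -14/5; 0 0 1]
T4·…·T1 = [-4/5 3/5 17/5; 3/5 4/5 -14/5; 0 0 1]
T5·…·T1 = [-4/5 3/5 17/5; -3/5 -4/5 14/5; 0 0 1]
T6·…·T1 = [4/5 -3/5 -17/5; -3/5 -4/5 14/5; 0 0 1]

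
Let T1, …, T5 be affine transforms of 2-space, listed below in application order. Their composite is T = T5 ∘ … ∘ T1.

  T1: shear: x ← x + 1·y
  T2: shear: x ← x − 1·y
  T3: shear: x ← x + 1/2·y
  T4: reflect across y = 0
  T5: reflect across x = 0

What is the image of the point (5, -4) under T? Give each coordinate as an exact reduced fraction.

T(p) = (-3, 4)

T1 shear: x ← x + 1·y: (5, -4) → (1, -4)
T2 shear: x ← x − 1·y: (1, -4) → (5, -4)
T3 shear: x ← x + 1/2·y: (5, -4) → (3, -4)
T4 reflect across y = 0: (3, -4) → (3, 4)
T5 reflect across x = 0: (3, 4) → (-3, 4)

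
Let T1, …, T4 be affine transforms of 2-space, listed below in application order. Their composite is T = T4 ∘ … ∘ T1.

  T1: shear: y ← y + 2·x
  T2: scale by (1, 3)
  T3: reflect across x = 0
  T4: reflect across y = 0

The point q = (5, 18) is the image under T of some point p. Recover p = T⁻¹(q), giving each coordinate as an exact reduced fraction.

p = (-5, 4)

T1 = [1 0 0; 2 1 0; 0 0 1]
T2·T1 = [1 0 0; 6 3 0; 0 0 1]
T3·…·T1 = [-1 0 0; 6 3 0; 0 0 1]
T4·…·T1 = [-1 0 0; -6 -3 0; 0 0 1]
det M = 3; M⁻¹ = [-1 0 0; 2 -1/3 0; 0 0 1]
M⁻¹ · (5, 18)ᵀ = (-5, 4)ᵀ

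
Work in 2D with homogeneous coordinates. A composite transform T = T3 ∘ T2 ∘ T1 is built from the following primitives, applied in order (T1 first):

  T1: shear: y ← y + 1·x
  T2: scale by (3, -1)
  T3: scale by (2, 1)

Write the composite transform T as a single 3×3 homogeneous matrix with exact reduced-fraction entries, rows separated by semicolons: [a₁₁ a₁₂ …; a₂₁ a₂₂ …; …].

T = [6 0 0; -1 -1 0; 0 0 1]

T1 = [1 0 0; 1 1 0; 0 0 1]
T2·T1 = [3 0 0; -1 -1 0; 0 0 1]
T3·…·T1 = [6 0 0; -1 -1 0; 0 0 1]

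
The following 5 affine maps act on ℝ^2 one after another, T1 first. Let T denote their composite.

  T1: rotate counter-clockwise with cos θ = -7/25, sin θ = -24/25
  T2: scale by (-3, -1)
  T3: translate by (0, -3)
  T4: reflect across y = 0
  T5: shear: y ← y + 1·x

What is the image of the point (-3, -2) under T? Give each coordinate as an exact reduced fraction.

T(p) = (81/25, 242/25)

T1 rotate counter-clockwise with cos θ = -7/25, sin θ = -24/25: (-3, -2) → (-27/25, 86/25)
T2 scale by (-3, -1): (-27/25, 86/25) → (81/25, -86/25)
T3 translate by (0, -3): (81/25, -86/25) → (81/25, -161/25)
T4 reflect across y = 0: (81/25, -161/25) → (81/25, 161/25)
T5 shear: y ← y + 1·x: (81/25, 161/25) → (81/25, 242/25)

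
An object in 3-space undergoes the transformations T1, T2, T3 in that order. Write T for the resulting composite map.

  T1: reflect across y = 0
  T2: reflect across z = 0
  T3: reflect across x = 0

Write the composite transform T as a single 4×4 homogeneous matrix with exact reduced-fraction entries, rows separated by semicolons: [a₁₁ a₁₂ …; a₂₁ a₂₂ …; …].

T = [-1 0 0 0; 0 -1 0 0; 0 0 -1 0; 0 0 0 1]

T1 = [1 0 0 0; 0 -1 0 0; 0 0 1 0; 0 0 0 1]
T2·T1 = [1 0 0 0; 0 -1 0 0; 0 0 -1 0; 0 0 0 1]
T3·…·T1 = [-1 0 0 0; 0 -1 0 0; 0 0 -1 0; 0 0 0 1]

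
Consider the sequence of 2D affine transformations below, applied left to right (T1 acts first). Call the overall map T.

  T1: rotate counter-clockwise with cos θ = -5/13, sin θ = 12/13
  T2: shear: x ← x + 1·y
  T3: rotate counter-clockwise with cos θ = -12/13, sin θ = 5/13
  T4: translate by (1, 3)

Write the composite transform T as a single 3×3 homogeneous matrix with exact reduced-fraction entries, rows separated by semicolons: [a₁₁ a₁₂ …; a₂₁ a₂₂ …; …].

T = [-144/169 229/169 1; -109/169 -25/169 3; 0 0 1]

T1 = [-5/13 -12/13 0; 12/13 -5/13 0; 0 0 1]
T2·T1 = [7/13 -17/13 0; 12/13 -5/13 0; 0 0 1]
T3·…·T1 = [-144/169 229/169 0; -109/169 -25/169 0; 0 0 1]
T4·…·T1 = [-144/169 229/169 1; -109/169 -25/169 3; 0 0 1]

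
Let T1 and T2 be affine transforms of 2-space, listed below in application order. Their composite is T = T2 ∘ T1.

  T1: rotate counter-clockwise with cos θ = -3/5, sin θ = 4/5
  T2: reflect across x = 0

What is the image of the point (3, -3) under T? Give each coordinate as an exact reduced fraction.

T(p) = (-3/5, 21/5)

T1 rotate counter-clockwise with cos θ = -3/5, sin θ = 4/5: (3, -3) → (3/5, 21/5)
T2 reflect across x = 0: (3/5, 21/5) → (-3/5, 21/5)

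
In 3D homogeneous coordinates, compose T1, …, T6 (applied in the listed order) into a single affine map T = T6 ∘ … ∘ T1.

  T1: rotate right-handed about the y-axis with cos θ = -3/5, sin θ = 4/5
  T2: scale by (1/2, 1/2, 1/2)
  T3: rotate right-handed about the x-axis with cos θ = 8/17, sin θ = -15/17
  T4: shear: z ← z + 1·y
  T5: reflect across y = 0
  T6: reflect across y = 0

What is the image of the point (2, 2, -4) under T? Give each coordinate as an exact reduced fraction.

T1 rotate right-handed about the y-axis with cos θ = -3/5, sin θ = 4/5: (2, 2, -4) → (-22/5, 2, 4/5)
T2 scale by (1/2, 1/2, 1/2): (-22/5, 2, 4/5) → (-11/5, 1, 2/5)
T3 rotate right-handed about the x-axis with cos θ = 8/17, sin θ = -15/17: (-11/5, 1, 2/5) → (-11/5, 14/17, -59/85)
T4 shear: z ← z + 1·y: (-11/5, 14/17, -59/85) → (-11/5, 14/17, 11/85)
T5 reflect across y = 0: (-11/5, 14/17, 11/85) → (-11/5, -14/17, 11/85)
T6 reflect across y = 0: (-11/5, -14/17, 11/85) → (-11/5, 14/17, 11/85)

T(p) = (-11/5, 14/17, 11/85)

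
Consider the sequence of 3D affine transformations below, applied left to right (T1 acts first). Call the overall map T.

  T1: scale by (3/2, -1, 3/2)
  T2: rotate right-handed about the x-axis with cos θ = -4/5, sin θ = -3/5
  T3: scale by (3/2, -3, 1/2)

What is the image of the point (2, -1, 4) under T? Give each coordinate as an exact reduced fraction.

T(p) = (9/2, -42/5, -27/10)

T1 scale by (3/2, -1, 3/2): (2, -1, 4) → (3, 1, 6)
T2 rotate right-handed about the x-axis with cos θ = -4/5, sin θ = -3/5: (3, 1, 6) → (3, 14/5, -27/5)
T3 scale by (3/2, -3, 1/2): (3, 14/5, -27/5) → (9/2, -42/5, -27/10)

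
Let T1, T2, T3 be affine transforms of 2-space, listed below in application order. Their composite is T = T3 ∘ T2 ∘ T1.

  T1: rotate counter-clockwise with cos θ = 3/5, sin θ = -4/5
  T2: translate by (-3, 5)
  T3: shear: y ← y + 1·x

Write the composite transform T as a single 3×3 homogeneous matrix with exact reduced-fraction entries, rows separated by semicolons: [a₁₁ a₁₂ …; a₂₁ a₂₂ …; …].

T1 = [3/5 4/5 0; -4/5 3/5 0; 0 0 1]
T2·T1 = [3/5 4/5 -3; -4/5 3/5 5; 0 0 1]
T3·…·T1 = [3/5 4/5 -3; -1/5 7/5 2; 0 0 1]

T = [3/5 4/5 -3; -1/5 7/5 2; 0 0 1]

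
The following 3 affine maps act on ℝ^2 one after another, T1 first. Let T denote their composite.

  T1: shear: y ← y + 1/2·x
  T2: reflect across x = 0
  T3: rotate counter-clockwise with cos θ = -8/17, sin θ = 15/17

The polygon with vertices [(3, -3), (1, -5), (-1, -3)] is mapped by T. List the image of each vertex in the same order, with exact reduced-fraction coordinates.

T1 shear: y ← y + 1/2·x: (3, -3) → (3, -3/2); (1, -5) → (1, -9/2); (-1, -3) → (-1, -7/2)
T2 reflect across x = 0: (3, -3/2) → (-3, -3/2); (1, -9/2) → (-1, -9/2); (-1, -7/2) → (1, -7/2)
T3 rotate counter-clockwise with cos θ = -8/17, sin θ = 15/17: (-3, -3/2) → (93/34, -33/17); (-1, -9/2) → (151/34, 21/17); (1, -7/2) → (89/34, 43/17)

image vertices: (93/34, -33/17), (151/34, 21/17), (89/34, 43/17)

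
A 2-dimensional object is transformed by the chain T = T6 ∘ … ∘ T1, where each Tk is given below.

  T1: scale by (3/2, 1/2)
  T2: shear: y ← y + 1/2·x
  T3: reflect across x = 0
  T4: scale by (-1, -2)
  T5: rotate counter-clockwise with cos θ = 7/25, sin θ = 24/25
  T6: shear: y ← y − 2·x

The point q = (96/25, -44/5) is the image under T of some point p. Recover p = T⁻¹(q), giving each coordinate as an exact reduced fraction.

p = (0, 4)

T1 = [3/2 0 0; 0 1/2 0; 0 0 1]
T2·T1 = [3/2 0 0; 3/4 1/2 0; 0 0 1]
T3·…·T1 = [-3/2 0 0; 3/4 1/2 0; 0 0 1]
T4·…·T1 = [3/2 0 0; -3/2 -1 0; 0 0 1]
T5·…·T1 = [93/50 24/25 0; 51/50 -7/25 0; 0 0 1]
T6·…·T1 = [93/50 24/25 0; -27/10 -11/5 0; 0 0 1]
det M = -3/2; M⁻¹ = [22/15 16/25 0; -9/5 -31/25 0; 0 0 1]
M⁻¹ · (96/25, -44/5)ᵀ = (0, 4)ᵀ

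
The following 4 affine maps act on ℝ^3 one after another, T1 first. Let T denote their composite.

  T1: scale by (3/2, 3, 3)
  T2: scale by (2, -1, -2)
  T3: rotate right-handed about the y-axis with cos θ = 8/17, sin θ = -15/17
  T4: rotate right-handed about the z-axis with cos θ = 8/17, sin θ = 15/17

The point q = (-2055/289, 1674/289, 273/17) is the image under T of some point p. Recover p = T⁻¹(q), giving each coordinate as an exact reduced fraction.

p = (5, -3, -1)

T1 = [3/2 0 0 0; 0 3 0 0; 0 0 3 0; 0 0 0 1]
T2·T1 = [3 0 0 0; 0 -3 0 0; 0 0 -6 0; 0 0 0 1]
T3·…·T1 = [24/17 0 90/17 0; 0 -3 0 0; 45/17 0 -48/17 0; 0 0 0 1]
T4·…·T1 = [192/289 45/17 720/289 0; 360/289 -24/17 1350/289 0; 45/17 0 -48/17 0; 0 0 0 1]
det M = 54; M⁻¹ = [64/867 40/289 5/17 0; 5/17 -8/51 0 0; 20/289 75/578 -4/51 0; 0 0 0 1]
M⁻¹ · (-2055/289, 1674/289, 273/17)ᵀ = (5, -3, -1)ᵀ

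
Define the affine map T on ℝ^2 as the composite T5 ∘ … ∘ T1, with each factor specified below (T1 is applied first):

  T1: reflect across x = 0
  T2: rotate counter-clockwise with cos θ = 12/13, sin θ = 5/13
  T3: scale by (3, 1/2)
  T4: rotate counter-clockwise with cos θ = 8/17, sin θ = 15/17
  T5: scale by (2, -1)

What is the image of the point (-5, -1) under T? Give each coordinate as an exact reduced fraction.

T(p) = (225/17, -229/17)

T1 reflect across x = 0: (-5, -1) → (5, -1)
T2 rotate counter-clockwise with cos θ = 12/13, sin θ = 5/13: (5, -1) → (5, 1)
T3 scale by (3, 1/2): (5, 1) → (15, 1/2)
T4 rotate counter-clockwise with cos θ = 8/17, sin θ = 15/17: (15, 1/2) → (225/34, 229/17)
T5 scale by (2, -1): (225/34, 229/17) → (225/17, -229/17)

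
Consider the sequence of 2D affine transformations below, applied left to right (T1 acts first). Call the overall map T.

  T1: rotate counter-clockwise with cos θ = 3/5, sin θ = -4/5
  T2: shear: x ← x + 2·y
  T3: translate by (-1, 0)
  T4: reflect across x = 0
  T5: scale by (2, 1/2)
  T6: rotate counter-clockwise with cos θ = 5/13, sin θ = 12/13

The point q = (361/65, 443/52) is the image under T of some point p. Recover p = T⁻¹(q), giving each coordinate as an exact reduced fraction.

p = (5, 1/2)

T1 = [3/5 4/5 0; -4/5 3/5 0; 0 0 1]
T2·T1 = [-1 2 0; -4/5 3/5 0; 0 0 1]
T3·…·T1 = [-1 2 -1; -4/5 3/5 0; 0 0 1]
T4·…·T1 = [1 -2 1; -4/5 3/5 0; 0 0 1]
T5·…·T1 = [2 -4 2; -2/5 3/10 0; 0 0 1]
T6·…·T1 = [74/65 -118/65 10/13; 22/13 -93/26 24/13; 0 0 1]
det M = -1; M⁻¹ = [93/26 -118/65 3/5; 22/13 -74/65 4/5; 0 0 1]
M⁻¹ · (361/65, 443/52)ᵀ = (5, 1/2)ᵀ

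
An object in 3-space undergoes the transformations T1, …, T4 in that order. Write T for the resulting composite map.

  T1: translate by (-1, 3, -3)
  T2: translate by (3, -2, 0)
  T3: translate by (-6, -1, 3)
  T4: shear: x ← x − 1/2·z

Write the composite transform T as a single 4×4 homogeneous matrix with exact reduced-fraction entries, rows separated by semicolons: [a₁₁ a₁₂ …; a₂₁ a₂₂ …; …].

T1 = [1 0 0 -1; 0 1 0 3; 0 0 1 -3; 0 0 0 1]
T2·T1 = [1 0 0 2; 0 1 0 1; 0 0 1 -3; 0 0 0 1]
T3·…·T1 = [1 0 0 -4; 0 1 0 0; 0 0 1 0; 0 0 0 1]
T4·…·T1 = [1 0 -1/2 -4; 0 1 0 0; 0 0 1 0; 0 0 0 1]

T = [1 0 -1/2 -4; 0 1 0 0; 0 0 1 0; 0 0 0 1]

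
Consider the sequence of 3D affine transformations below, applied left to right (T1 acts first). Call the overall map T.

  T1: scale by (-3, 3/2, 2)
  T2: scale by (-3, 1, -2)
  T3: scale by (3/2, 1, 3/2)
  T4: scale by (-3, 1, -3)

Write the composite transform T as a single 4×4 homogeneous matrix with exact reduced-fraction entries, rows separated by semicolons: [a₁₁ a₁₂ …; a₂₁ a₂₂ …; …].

T = [-81/2 0 0 0; 0 3/2 0 0; 0 0 18 0; 0 0 0 1]

T1 = [-3 0 0 0; 0 3/2 0 0; 0 0 2 0; 0 0 0 1]
T2·T1 = [9 0 0 0; 0 3/2 0 0; 0 0 -4 0; 0 0 0 1]
T3·…·T1 = [27/2 0 0 0; 0 3/2 0 0; 0 0 -6 0; 0 0 0 1]
T4·…·T1 = [-81/2 0 0 0; 0 3/2 0 0; 0 0 18 0; 0 0 0 1]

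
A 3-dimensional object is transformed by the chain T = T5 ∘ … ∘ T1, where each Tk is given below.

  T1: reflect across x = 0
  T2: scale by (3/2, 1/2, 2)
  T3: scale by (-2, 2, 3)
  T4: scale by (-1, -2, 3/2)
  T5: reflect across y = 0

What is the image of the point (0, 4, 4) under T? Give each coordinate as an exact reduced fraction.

T1 reflect across x = 0: (0, 4, 4) → (0, 4, 4)
T2 scale by (3/2, 1/2, 2): (0, 4, 4) → (0, 2, 8)
T3 scale by (-2, 2, 3): (0, 2, 8) → (0, 4, 24)
T4 scale by (-1, -2, 3/2): (0, 4, 24) → (0, -8, 36)
T5 reflect across y = 0: (0, -8, 36) → (0, 8, 36)

T(p) = (0, 8, 36)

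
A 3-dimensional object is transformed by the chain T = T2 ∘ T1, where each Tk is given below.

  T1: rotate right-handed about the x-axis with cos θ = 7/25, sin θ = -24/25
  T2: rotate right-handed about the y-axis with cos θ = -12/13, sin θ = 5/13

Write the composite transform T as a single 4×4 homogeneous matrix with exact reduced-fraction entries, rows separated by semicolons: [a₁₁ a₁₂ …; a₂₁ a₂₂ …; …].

T1 = [1 0 0 0; 0 7/25 24/25 0; 0 -24/25 7/25 0; 0 0 0 1]
T2·T1 = [-12/13 -24/65 7/65 0; 0 7/25 24/25 0; -5/13 288/325 -84/325 0; 0 0 0 1]

T = [-12/13 -24/65 7/65 0; 0 7/25 24/25 0; -5/13 288/325 -84/325 0; 0 0 0 1]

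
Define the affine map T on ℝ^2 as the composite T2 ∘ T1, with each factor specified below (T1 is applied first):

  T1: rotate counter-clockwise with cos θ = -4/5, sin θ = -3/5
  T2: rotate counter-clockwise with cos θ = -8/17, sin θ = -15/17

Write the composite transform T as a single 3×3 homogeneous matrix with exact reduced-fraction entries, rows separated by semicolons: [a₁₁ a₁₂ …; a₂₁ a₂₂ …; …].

T1 = [-4/5 3/5 0; -3/5 -4/5 0; 0 0 1]
T2·T1 = [-13/85 -84/85 0; 84/85 -13/85 0; 0 0 1]

T = [-13/85 -84/85 0; 84/85 -13/85 0; 0 0 1]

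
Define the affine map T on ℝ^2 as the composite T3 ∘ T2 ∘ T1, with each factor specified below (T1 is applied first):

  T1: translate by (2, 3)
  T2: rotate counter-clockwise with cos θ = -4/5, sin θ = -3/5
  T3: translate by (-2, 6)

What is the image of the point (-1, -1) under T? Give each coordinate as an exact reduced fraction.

T(p) = (-8/5, 19/5)

T1 translate by (2, 3): (-1, -1) → (1, 2)
T2 rotate counter-clockwise with cos θ = -4/5, sin θ = -3/5: (1, 2) → (2/5, -11/5)
T3 translate by (-2, 6): (2/5, -11/5) → (-8/5, 19/5)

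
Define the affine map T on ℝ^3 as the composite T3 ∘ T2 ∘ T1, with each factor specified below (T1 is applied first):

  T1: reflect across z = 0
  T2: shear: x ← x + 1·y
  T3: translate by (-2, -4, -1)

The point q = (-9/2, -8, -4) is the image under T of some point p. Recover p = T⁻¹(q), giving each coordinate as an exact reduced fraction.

T1 = [1 0 0 0; 0 1 0 0; 0 0 -1 0; 0 0 0 1]
T2·T1 = [1 1 0 0; 0 1 0 0; 0 0 -1 0; 0 0 0 1]
T3·…·T1 = [1 1 0 -2; 0 1 0 -4; 0 0 -1 -1; 0 0 0 1]
det M = -1; M⁻¹ = [1 -1 0 -2; 0 1 0 4; 0 0 -1 -1; 0 0 0 1]
M⁻¹ · (-9/2, -8, -4)ᵀ = (3/2, -4, 3)ᵀ

p = (3/2, -4, 3)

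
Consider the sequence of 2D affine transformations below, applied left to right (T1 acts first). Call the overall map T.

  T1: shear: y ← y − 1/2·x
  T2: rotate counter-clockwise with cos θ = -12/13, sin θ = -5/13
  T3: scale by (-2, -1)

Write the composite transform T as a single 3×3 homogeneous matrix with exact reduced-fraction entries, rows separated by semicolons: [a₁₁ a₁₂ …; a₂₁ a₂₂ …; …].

T = [29/13 -10/13 0; -1/13 12/13 0; 0 0 1]

T1 = [1 0 0; -1/2 1 0; 0 0 1]
T2·T1 = [-29/26 5/13 0; 1/13 -12/13 0; 0 0 1]
T3·…·T1 = [29/13 -10/13 0; -1/13 12/13 0; 0 0 1]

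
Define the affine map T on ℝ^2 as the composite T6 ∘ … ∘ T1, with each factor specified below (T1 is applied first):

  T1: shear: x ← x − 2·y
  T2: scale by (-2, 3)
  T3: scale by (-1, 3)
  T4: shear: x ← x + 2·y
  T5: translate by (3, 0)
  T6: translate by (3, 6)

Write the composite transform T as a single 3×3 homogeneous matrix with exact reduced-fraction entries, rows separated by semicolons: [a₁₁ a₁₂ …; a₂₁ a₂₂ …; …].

T = [2 14 6; 0 9 6; 0 0 1]

T1 = [1 -2 0; 0 1 0; 0 0 1]
T2·T1 = [-2 4 0; 0 3 0; 0 0 1]
T3·…·T1 = [2 -4 0; 0 9 0; 0 0 1]
T4·…·T1 = [2 14 0; 0 9 0; 0 0 1]
T5·…·T1 = [2 14 3; 0 9 0; 0 0 1]
T6·…·T1 = [2 14 6; 0 9 6; 0 0 1]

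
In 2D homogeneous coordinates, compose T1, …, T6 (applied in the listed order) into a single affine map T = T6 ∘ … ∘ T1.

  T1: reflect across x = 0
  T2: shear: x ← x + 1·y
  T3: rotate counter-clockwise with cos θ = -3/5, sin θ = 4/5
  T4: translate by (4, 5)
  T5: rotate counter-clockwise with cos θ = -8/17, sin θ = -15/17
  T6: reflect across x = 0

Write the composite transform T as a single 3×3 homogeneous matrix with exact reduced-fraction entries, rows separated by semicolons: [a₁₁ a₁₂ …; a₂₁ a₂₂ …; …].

T1 = [-1 0 0; 0 1 0; 0 0 1]
T2·T1 = [-1 1 0; 0 1 0; 0 0 1]
T3·…·T1 = [3/5 -7/5 0; -4/5 1/5 0; 0 0 1]
T4·…·T1 = [3/5 -7/5 4; -4/5 1/5 5; 0 0 1]
T5·…·T1 = [-84/85 71/85 43/17; -13/85 97/85 -100/17; 0 0 1]
T6·…·T1 = [84/85 -71/85 -43/17; -13/85 97/85 -100/17; 0 0 1]

T = [84/85 -71/85 -43/17; -13/85 97/85 -100/17; 0 0 1]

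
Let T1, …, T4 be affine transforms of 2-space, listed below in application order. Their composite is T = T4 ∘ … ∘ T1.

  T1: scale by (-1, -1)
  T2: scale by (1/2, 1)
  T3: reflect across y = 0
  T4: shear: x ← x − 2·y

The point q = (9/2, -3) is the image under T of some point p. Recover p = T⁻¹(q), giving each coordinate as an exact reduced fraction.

T1 = [-1 0 0; 0 -1 0; 0 0 1]
T2·T1 = [-1/2 0 0; 0 -1 0; 0 0 1]
T3·…·T1 = [-1/2 0 0; 0 1 0; 0 0 1]
T4·…·T1 = [-1/2 -2 0; 0 1 0; 0 0 1]
det M = -1/2; M⁻¹ = [-2 -4 0; 0 1 0; 0 0 1]
M⁻¹ · (9/2, -3)ᵀ = (3, -3)ᵀ

p = (3, -3)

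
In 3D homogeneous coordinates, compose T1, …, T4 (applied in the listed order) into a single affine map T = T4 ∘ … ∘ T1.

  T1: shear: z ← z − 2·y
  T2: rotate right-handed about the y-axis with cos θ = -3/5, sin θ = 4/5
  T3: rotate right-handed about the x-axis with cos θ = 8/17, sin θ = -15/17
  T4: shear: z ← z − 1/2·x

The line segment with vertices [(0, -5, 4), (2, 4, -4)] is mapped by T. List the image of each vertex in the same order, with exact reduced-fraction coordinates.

T1 shear: z ← z − 2·y: (0, -5, 4) → (0, -5, 14); (2, 4, -4) → (2, 4, -12)
T2 rotate right-handed about the y-axis with cos θ = -3/5, sin θ = 4/5: (0, -5, 14) → (56/5, -5, -42/5); (2, 4, -12) → (-54/5, 4, 28/5)
T3 rotate right-handed about the x-axis with cos θ = 8/17, sin θ = -15/17: (56/5, -5, -42/5) → (56/5, -166/17, 39/85); (-54/5, 4, 28/5) → (-54/5, 116/17, -76/85)
T4 shear: z ← z − 1/2·x: (56/5, -166/17, 39/85) → (56/5, -166/17, -437/85); (-54/5, 116/17, -76/85) → (-54/5, 116/17, 383/85)

image vertices: (56/5, -166/17, -437/85), (-54/5, 116/17, 383/85)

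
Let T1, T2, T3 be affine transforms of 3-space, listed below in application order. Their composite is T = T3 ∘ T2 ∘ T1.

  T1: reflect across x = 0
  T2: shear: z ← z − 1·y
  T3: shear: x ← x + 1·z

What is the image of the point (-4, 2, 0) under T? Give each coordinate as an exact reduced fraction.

T(p) = (2, 2, -2)

T1 reflect across x = 0: (-4, 2, 0) → (4, 2, 0)
T2 shear: z ← z − 1·y: (4, 2, 0) → (4, 2, -2)
T3 shear: x ← x + 1·z: (4, 2, -2) → (2, 2, -2)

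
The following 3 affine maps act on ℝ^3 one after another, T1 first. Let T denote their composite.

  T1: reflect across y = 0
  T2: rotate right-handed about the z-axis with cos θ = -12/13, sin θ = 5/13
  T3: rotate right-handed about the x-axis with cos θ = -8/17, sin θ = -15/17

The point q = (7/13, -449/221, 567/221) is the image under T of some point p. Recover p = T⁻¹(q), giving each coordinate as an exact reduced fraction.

p = (-1, -1, -3)

T1 = [1 0 0 0; 0 -1 0 0; 0 0 1 0; 0 0 0 1]
T2·T1 = [-12/13 5/13 0 0; 5/13 12/13 0 0; 0 0 1 0; 0 0 0 1]
T3·…·T1 = [-12/13 5/13 0 0; -40/221 -96/221 15/17 0; -75/221 -180/221 -8/17 0; 0 0 0 1]
det M = -1; M⁻¹ = [-12/13 -40/221 -75/221 0; 5/13 -96/221 -180/221 0; 0 15/17 -8/17 0; 0 0 0 1]
M⁻¹ · (7/13, -449/221, 567/221)ᵀ = (-1, -1, -3)ᵀ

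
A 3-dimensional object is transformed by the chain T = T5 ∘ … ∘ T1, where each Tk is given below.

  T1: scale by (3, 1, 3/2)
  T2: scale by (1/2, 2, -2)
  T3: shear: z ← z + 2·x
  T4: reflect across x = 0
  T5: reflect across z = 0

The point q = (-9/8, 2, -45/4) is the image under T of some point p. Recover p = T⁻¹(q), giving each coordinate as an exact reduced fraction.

T1 = [3 0 0 0; 0 1 0 0; 0 0 3/2 0; 0 0 0 1]
T2·T1 = [3/2 0 0 0; 0 2 0 0; 0 0 -3 0; 0 0 0 1]
T3·…·T1 = [3/2 0 0 0; 0 2 0 0; 3 0 -3 0; 0 0 0 1]
T4·…·T1 = [-3/2 0 0 0; 0 2 0 0; 3 0 -3 0; 0 0 0 1]
T5·…·T1 = [-3/2 0 0 0; 0 2 0 0; -3 0 3 0; 0 0 0 1]
det M = -9; M⁻¹ = [-2/3 0 0 0; 0 1/2 0 0; -2/3 0 1/3 0; 0 0 0 1]
M⁻¹ · (-9/8, 2, -45/4)ᵀ = (3/4, 1, -3)ᵀ

p = (3/4, 1, -3)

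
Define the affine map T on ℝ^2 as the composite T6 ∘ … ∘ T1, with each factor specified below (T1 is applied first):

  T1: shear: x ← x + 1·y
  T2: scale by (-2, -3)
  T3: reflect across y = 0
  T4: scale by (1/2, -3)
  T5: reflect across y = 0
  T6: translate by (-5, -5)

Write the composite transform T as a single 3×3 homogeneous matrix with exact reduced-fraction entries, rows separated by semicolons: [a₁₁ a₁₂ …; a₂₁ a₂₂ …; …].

T = [-1 -1 -5; 0 9 -5; 0 0 1]

T1 = [1 1 0; 0 1 0; 0 0 1]
T2·T1 = [-2 -2 0; 0 -3 0; 0 0 1]
T3·…·T1 = [-2 -2 0; 0 3 0; 0 0 1]
T4·…·T1 = [-1 -1 0; 0 -9 0; 0 0 1]
T5·…·T1 = [-1 -1 0; 0 9 0; 0 0 1]
T6·…·T1 = [-1 -1 -5; 0 9 -5; 0 0 1]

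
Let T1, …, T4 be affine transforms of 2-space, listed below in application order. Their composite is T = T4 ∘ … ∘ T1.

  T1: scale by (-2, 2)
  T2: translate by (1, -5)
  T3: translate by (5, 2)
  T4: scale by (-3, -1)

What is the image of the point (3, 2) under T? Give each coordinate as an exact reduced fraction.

T(p) = (0, -1)

T1 scale by (-2, 2): (3, 2) → (-6, 4)
T2 translate by (1, -5): (-6, 4) → (-5, -1)
T3 translate by (5, 2): (-5, -1) → (0, 1)
T4 scale by (-3, -1): (0, 1) → (0, -1)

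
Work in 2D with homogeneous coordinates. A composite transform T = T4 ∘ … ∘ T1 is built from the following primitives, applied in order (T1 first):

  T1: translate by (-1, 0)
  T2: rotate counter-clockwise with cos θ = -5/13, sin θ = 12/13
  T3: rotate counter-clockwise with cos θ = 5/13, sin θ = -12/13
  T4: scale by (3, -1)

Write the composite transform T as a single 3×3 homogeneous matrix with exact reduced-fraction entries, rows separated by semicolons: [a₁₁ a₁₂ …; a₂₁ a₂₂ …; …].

T = [357/169 -360/169 -357/169; -120/169 -119/169 120/169; 0 0 1]

T1 = [1 0 -1; 0 1 0; 0 0 1]
T2·T1 = [-5/13 -12/13 5/13; 12/13 -5/13 -12/13; 0 0 1]
T3·…·T1 = [119/169 -120/169 -119/169; 120/169 119/169 -120/169; 0 0 1]
T4·…·T1 = [357/169 -360/169 -357/169; -120/169 -119/169 120/169; 0 0 1]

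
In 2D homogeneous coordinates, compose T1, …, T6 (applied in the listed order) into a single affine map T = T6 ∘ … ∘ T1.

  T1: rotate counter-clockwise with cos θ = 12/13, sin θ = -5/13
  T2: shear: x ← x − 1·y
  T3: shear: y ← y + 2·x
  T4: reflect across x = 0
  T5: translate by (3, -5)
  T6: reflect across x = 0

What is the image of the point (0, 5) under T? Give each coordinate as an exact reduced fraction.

T1 rotate counter-clockwise with cos θ = 12/13, sin θ = -5/13: (0, 5) → (25/13, 60/13)
T2 shear: x ← x − 1·y: (25/13, 60/13) → (-35/13, 60/13)
T3 shear: y ← y + 2·x: (-35/13, 60/13) → (-35/13, -10/13)
T4 reflect across x = 0: (-35/13, -10/13) → (35/13, -10/13)
T5 translate by (3, -5): (35/13, -10/13) → (74/13, -75/13)
T6 reflect across x = 0: (74/13, -75/13) → (-74/13, -75/13)

T(p) = (-74/13, -75/13)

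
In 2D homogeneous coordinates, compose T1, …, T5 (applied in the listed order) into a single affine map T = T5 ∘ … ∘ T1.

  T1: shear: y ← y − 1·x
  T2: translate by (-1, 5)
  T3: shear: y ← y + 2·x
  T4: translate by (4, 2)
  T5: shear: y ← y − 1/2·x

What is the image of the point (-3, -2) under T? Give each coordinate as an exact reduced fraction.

T1 shear: y ← y − 1·x: (-3, -2) → (-3, 1)
T2 translate by (-1, 5): (-3, 1) → (-4, 6)
T3 shear: y ← y + 2·x: (-4, 6) → (-4, -2)
T4 translate by (4, 2): (-4, -2) → (0, 0)
T5 shear: y ← y − 1/2·x: (0, 0) → (0, 0)

T(p) = (0, 0)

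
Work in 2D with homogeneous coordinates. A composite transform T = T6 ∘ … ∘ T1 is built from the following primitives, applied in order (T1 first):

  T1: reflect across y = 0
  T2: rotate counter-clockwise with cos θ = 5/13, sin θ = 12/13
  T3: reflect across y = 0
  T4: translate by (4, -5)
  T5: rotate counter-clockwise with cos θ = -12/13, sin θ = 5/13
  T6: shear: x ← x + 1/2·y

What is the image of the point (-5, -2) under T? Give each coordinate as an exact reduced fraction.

T(p) = (21/26, 15/13)

T1 reflect across y = 0: (-5, -2) → (-5, 2)
T2 rotate counter-clockwise with cos θ = 5/13, sin θ = 12/13: (-5, 2) → (-49/13, -50/13)
T3 reflect across y = 0: (-49/13, -50/13) → (-49/13, 50/13)
T4 translate by (4, -5): (-49/13, 50/13) → (3/13, -15/13)
T5 rotate counter-clockwise with cos θ = -12/13, sin θ = 5/13: (3/13, -15/13) → (3/13, 15/13)
T6 shear: x ← x + 1/2·y: (3/13, 15/13) → (21/26, 15/13)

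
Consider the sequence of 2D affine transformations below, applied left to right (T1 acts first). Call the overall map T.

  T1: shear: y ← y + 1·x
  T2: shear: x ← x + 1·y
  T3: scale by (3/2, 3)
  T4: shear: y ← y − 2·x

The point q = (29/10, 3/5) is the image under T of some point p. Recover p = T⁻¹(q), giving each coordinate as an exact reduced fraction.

p = (-1/5, 7/3)

T1 = [1 0 0; 1 1 0; 0 0 1]
T2·T1 = [2 1 0; 1 1 0; 0 0 1]
T3·…·T1 = [3 3/2 0; 3 3 0; 0 0 1]
T4·…·T1 = [3 3/2 0; -3 0 0; 0 0 1]
det M = 9/2; M⁻¹ = [0 -1/3 0; 2/3 2/3 0; 0 0 1]
M⁻¹ · (29/10, 3/5)ᵀ = (-1/5, 7/3)ᵀ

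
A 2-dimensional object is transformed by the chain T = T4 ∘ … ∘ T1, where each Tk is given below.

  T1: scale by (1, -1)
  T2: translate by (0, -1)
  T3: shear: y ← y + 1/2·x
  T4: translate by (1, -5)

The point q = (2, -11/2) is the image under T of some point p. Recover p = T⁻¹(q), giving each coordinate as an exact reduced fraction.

p = (1, 0)

T1 = [1 0 0; 0 -1 0; 0 0 1]
T2·T1 = [1 0 0; 0 -1 -1; 0 0 1]
T3·…·T1 = [1 0 0; 1/2 -1 -1; 0 0 1]
T4·…·T1 = [1 0 1; 1/2 -1 -6; 0 0 1]
det M = -1; M⁻¹ = [1 0 -1; 1/2 -1 -13/2; 0 0 1]
M⁻¹ · (2, -11/2)ᵀ = (1, 0)ᵀ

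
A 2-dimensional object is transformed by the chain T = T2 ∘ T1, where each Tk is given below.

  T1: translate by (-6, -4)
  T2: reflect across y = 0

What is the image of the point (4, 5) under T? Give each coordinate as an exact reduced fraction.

T(p) = (-2, -1)

T1 translate by (-6, -4): (4, 5) → (-2, 1)
T2 reflect across y = 0: (-2, 1) → (-2, -1)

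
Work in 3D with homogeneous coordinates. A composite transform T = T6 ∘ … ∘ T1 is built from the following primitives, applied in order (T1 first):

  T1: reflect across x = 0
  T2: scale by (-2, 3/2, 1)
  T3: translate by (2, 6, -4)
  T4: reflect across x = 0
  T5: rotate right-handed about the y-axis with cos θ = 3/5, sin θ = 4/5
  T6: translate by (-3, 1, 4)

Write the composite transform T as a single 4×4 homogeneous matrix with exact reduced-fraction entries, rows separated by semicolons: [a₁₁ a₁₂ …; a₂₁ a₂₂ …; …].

T = [-6/5 0 4/5 -37/5; 0 3/2 0 7; 8/5 0 3/5 16/5; 0 0 0 1]

T1 = [-1 0 0 0; 0 1 0 0; 0 0 1 0; 0 0 0 1]
T2·T1 = [2 0 0 0; 0 3/2 0 0; 0 0 1 0; 0 0 0 1]
T3·…·T1 = [2 0 0 2; 0 3/2 0 6; 0 0 1 -4; 0 0 0 1]
T4·…·T1 = [-2 0 0 -2; 0 3/2 0 6; 0 0 1 -4; 0 0 0 1]
T5·…·T1 = [-6/5 0 4/5 -22/5; 0 3/2 0 6; 8/5 0 3/5 -4/5; 0 0 0 1]
T6·…·T1 = [-6/5 0 4/5 -37/5; 0 3/2 0 7; 8/5 0 3/5 16/5; 0 0 0 1]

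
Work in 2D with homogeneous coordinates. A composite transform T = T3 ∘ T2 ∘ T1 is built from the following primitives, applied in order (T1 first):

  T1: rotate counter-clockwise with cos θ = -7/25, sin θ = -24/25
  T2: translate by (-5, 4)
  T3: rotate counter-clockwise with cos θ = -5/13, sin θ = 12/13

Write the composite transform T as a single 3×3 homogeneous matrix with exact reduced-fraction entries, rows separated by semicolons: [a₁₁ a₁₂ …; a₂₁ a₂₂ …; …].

T1 = [-7/25 24/25 0; -24/25 -7/25 0; 0 0 1]
T2·T1 = [-7/25 24/25 -5; -24/25 -7/25 4; 0 0 1]
T3·…·T1 = [323/325 -36/325 -23/13; 36/325 323/325 -80/13; 0 0 1]

T = [323/325 -36/325 -23/13; 36/325 323/325 -80/13; 0 0 1]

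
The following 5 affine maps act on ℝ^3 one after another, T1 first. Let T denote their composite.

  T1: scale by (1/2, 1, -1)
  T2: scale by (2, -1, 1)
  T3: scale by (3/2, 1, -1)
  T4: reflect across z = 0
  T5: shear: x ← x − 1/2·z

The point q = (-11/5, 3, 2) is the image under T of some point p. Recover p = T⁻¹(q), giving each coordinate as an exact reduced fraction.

T1 = [1/2 0 0 0; 0 1 0 0; 0 0 -1 0; 0 0 0 1]
T2·T1 = [1 0 0 0; 0 -1 0 0; 0 0 -1 0; 0 0 0 1]
T3·…·T1 = [3/2 0 0 0; 0 -1 0 0; 0 0 1 0; 0 0 0 1]
T4·…·T1 = [3/2 0 0 0; 0 -1 0 0; 0 0 -1 0; 0 0 0 1]
T5·…·T1 = [3/2 0 1/2 0; 0 -1 0 0; 0 0 -1 0; 0 0 0 1]
det M = 3/2; M⁻¹ = [2/3 0 1/3 0; 0 -1 0 0; 0 0 -1 0; 0 0 0 1]
M⁻¹ · (-11/5, 3, 2)ᵀ = (-4/5, -3, -2)ᵀ

p = (-4/5, -3, -2)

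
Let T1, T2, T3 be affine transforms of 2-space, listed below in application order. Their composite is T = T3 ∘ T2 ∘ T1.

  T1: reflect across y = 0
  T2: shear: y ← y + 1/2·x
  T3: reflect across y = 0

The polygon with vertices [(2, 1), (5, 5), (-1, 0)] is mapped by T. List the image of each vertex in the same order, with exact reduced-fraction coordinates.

T1 reflect across y = 0: (2, 1) → (2, -1); (5, 5) → (5, -5); (-1, 0) → (-1, 0)
T2 shear: y ← y + 1/2·x: (2, -1) → (2, 0); (5, -5) → (5, -5/2); (-1, 0) → (-1, -1/2)
T3 reflect across y = 0: (2, 0) → (2, 0); (5, -5/2) → (5, 5/2); (-1, -1/2) → (-1, 1/2)

image vertices: (2, 0), (5, 5/2), (-1, 1/2)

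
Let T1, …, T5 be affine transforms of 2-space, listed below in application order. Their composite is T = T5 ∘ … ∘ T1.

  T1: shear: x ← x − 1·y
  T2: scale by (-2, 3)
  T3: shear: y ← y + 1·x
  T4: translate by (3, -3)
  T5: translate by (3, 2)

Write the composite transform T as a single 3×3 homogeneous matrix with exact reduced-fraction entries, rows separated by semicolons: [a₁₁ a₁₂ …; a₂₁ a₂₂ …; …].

T = [-2 2 6; -2 5 -1; 0 0 1]

T1 = [1 -1 0; 0 1 0; 0 0 1]
T2·T1 = [-2 2 0; 0 3 0; 0 0 1]
T3·…·T1 = [-2 2 0; -2 5 0; 0 0 1]
T4·…·T1 = [-2 2 3; -2 5 -3; 0 0 1]
T5·…·T1 = [-2 2 6; -2 5 -1; 0 0 1]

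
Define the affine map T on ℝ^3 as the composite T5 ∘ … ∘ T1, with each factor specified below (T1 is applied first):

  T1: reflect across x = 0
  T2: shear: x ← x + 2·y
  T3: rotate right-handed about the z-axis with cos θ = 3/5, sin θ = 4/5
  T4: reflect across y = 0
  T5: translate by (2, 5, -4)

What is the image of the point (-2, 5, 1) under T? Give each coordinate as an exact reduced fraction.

T1 reflect across x = 0: (-2, 5, 1) → (2, 5, 1)
T2 shear: x ← x + 2·y: (2, 5, 1) → (12, 5, 1)
T3 rotate right-handed about the z-axis with cos θ = 3/5, sin θ = 4/5: (12, 5, 1) → (16/5, 63/5, 1)
T4 reflect across y = 0: (16/5, 63/5, 1) → (16/5, -63/5, 1)
T5 translate by (2, 5, -4): (16/5, -63/5, 1) → (26/5, -38/5, -3)

T(p) = (26/5, -38/5, -3)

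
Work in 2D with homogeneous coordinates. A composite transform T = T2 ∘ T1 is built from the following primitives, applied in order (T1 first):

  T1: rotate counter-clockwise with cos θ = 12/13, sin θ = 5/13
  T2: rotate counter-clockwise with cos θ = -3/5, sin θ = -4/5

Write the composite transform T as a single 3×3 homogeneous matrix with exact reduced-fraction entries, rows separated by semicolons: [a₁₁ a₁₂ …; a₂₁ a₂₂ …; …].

T = [-16/65 63/65 0; -63/65 -16/65 0; 0 0 1]

T1 = [12/13 -5/13 0; 5/13 12/13 0; 0 0 1]
T2·T1 = [-16/65 63/65 0; -63/65 -16/65 0; 0 0 1]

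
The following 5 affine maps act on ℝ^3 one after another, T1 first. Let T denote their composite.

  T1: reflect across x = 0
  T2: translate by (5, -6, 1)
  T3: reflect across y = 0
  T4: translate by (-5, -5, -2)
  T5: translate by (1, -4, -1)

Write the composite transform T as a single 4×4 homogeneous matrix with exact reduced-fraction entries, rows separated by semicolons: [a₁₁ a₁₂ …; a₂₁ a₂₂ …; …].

T1 = [-1 0 0 0; 0 1 0 0; 0 0 1 0; 0 0 0 1]
T2·T1 = [-1 0 0 5; 0 1 0 -6; 0 0 1 1; 0 0 0 1]
T3·…·T1 = [-1 0 0 5; 0 -1 0 6; 0 0 1 1; 0 0 0 1]
T4·…·T1 = [-1 0 0 0; 0 -1 0 1; 0 0 1 -1; 0 0 0 1]
T5·…·T1 = [-1 0 0 1; 0 -1 0 -3; 0 0 1 -2; 0 0 0 1]

T = [-1 0 0 1; 0 -1 0 -3; 0 0 1 -2; 0 0 0 1]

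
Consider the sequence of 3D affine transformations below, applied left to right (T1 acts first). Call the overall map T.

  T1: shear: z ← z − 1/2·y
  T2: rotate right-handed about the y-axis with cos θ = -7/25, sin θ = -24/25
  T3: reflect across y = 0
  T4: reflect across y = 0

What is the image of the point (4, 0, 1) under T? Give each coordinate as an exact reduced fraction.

T1 shear: z ← z − 1/2·y: (4, 0, 1) → (4, 0, 1)
T2 rotate right-handed about the y-axis with cos θ = -7/25, sin θ = -24/25: (4, 0, 1) → (-52/25, 0, 89/25)
T3 reflect across y = 0: (-52/25, 0, 89/25) → (-52/25, 0, 89/25)
T4 reflect across y = 0: (-52/25, 0, 89/25) → (-52/25, 0, 89/25)

T(p) = (-52/25, 0, 89/25)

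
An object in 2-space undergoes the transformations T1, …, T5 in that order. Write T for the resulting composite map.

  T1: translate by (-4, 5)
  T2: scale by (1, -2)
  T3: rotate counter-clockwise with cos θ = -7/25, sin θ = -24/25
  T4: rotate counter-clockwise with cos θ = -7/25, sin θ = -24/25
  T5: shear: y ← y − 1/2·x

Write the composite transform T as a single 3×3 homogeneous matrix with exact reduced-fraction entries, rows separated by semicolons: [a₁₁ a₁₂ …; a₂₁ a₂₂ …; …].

T = [-527/625 672/625 5468/625; 1199/1250 718/625 1192/625; 0 0 1]

T1 = [1 0 -4; 0 1 5; 0 0 1]
T2·T1 = [1 0 -4; 0 -2 -10; 0 0 1]
T3·…·T1 = [-7/25 -48/25 -212/25; -24/25 14/25 166/25; 0 0 1]
T4·…·T1 = [-527/625 672/625 5468/625; 336/625 1054/625 3926/625; 0 0 1]
T5·…·T1 = [-527/625 672/625 5468/625; 1199/1250 718/625 1192/625; 0 0 1]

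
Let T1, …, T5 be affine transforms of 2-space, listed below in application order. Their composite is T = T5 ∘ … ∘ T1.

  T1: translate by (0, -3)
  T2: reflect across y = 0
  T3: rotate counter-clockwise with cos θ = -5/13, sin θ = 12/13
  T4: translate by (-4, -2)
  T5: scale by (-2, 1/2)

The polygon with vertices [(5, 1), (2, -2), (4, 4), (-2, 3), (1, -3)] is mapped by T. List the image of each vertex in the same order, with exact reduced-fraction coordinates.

T1 translate by (0, -3): (5, 1) → (5, -2); (2, -2) → (2, -5); (4, 4) → (4, 1); (-2, 3) → (-2, 0); (1, -3) → (1, -6)
T2 reflect across y = 0: (5, -2) → (5, 2); (2, -5) → (2, 5); (4, 1) → (4, -1); (-2, 0) → (-2, 0); (1, -6) → (1, 6)
T3 rotate counter-clockwise with cos θ = -5/13, sin θ = 12/13: (5, 2) → (-49/13, 50/13); (2, 5) → (-70/13, -1/13); (4, -1) → (-8/13, 53/13); (-2, 0) → (10/13, -24/13); (1, 6) → (-77/13, -18/13)
T4 translate by (-4, -2): (-49/13, 50/13) → (-101/13, 24/13); (-70/13, -1/13) → (-122/13, -27/13); (-8/13, 53/13) → (-60/13, 27/13); (10/13, -24/13) → (-42/13, -50/13); (-77/13, -18/13) → (-129/13, -44/13)
T5 scale by (-2, 1/2): (-101/13, 24/13) → (202/13, 12/13); (-122/13, -27/13) → (244/13, -27/26); (-60/13, 27/13) → (120/13, 27/26); (-42/13, -50/13) → (84/13, -25/13); (-129/13, -44/13) → (258/13, -22/13)

image vertices: (202/13, 12/13), (244/13, -27/26), (120/13, 27/26), (84/13, -25/13), (258/13, -22/13)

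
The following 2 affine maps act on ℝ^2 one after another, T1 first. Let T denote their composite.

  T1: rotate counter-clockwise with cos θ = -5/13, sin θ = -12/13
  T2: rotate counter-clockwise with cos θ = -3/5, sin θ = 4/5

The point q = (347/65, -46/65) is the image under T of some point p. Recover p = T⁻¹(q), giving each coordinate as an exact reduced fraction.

p = (5, -2)

T1 = [-5/13 12/13 0; -12/13 -5/13 0; 0 0 1]
T2·T1 = [63/65 -16/65 0; 16/65 63/65 0; 0 0 1]
det M = 1; M⁻¹ = [63/65 16/65 0; -16/65 63/65 0; 0 0 1]
M⁻¹ · (347/65, -46/65)ᵀ = (5, -2)ᵀ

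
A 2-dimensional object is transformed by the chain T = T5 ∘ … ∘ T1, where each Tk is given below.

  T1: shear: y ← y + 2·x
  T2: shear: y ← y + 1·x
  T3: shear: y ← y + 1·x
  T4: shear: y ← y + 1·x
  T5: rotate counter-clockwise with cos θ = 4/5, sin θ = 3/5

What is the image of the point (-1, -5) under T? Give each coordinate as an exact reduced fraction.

T(p) = (26/5, -43/5)

T1 shear: y ← y + 2·x: (-1, -5) → (-1, -7)
T2 shear: y ← y + 1·x: (-1, -7) → (-1, -8)
T3 shear: y ← y + 1·x: (-1, -8) → (-1, -9)
T4 shear: y ← y + 1·x: (-1, -9) → (-1, -10)
T5 rotate counter-clockwise with cos θ = 4/5, sin θ = 3/5: (-1, -10) → (26/5, -43/5)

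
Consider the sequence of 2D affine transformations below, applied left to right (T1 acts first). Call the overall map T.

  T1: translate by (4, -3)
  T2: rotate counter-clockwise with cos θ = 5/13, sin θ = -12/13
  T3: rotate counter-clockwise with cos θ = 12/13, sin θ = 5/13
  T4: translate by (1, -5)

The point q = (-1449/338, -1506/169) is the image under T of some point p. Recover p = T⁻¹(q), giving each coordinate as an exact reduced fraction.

T1 = [1 0 4; 0 1 -3; 0 0 1]
T2·T1 = [5/13 12/13 -16/13; -12/13 5/13 -63/13; 0 0 1]
T3·…·T1 = [120/169 119/169 123/169; -119/169 120/169 -836/169; 0 0 1]
T4·…·T1 = [120/169 119/169 292/169; -119/169 120/169 -1681/169; 0 0 1]
det M = 1; M⁻¹ = [120/169 -119/169 -107/13; 119/169 120/169 76/13; 0 0 1]
M⁻¹ · (-1449/338, -1506/169)ᵀ = (-5, -7/2)ᵀ

p = (-5, -7/2)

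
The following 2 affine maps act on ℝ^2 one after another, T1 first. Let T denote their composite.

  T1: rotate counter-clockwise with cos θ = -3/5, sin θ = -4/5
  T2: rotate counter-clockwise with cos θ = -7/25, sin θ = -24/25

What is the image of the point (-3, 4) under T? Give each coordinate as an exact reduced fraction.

T(p) = (-7/5, -24/5)

T1 rotate counter-clockwise with cos θ = -3/5, sin θ = -4/5: (-3, 4) → (5, 0)
T2 rotate counter-clockwise with cos θ = -7/25, sin θ = -24/25: (5, 0) → (-7/5, -24/5)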